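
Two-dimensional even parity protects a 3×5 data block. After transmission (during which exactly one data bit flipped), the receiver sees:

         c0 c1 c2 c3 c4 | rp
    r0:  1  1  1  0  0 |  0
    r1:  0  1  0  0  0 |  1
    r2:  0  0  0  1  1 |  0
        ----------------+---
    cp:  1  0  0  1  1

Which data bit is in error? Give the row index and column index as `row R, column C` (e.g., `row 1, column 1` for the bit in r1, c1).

Recompute each row's even parity and compare to rp:
  r0: data parity 1, sent rp 0 → mismatch
  r1: data parity 1, sent rp 1 → ok
  r2: data parity 0, sent rp 0 → ok
Recompute each column's even parity and compare to cp:
  c0: data parity 1, sent cp 1 → ok
  c1: data parity 0, sent cp 0 → ok
  c2: data parity 1, sent cp 0 → mismatch
  c3: data parity 1, sent cp 1 → ok
  c4: data parity 1, sent cp 1 → ok
Exactly one row (r0) and one column (c2) fail → the flipped bit is at their intersection.

row 0, column 2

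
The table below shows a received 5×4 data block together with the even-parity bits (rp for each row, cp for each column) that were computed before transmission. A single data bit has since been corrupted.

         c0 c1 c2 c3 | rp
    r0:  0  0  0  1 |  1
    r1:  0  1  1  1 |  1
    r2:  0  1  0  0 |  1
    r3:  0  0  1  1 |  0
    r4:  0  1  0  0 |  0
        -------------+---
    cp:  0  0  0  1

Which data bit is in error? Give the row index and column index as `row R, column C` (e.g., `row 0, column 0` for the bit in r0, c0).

Recompute each row's even parity and compare to rp:
  r0: data parity 1, sent rp 1 → ok
  r1: data parity 1, sent rp 1 → ok
  r2: data parity 1, sent rp 1 → ok
  r3: data parity 0, sent rp 0 → ok
  r4: data parity 1, sent rp 0 → mismatch
Recompute each column's even parity and compare to cp:
  c0: data parity 0, sent cp 0 → ok
  c1: data parity 1, sent cp 0 → mismatch
  c2: data parity 0, sent cp 0 → ok
  c3: data parity 1, sent cp 1 → ok
Exactly one row (r4) and one column (c1) fail → the flipped bit is at their intersection.

row 4, column 1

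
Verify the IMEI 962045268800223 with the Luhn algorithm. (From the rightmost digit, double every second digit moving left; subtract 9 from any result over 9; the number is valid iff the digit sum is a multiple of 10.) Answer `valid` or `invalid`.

invalid

From the right, keep odd positions and double even positions (subtract 9 from any doubled value over 9):
  doubled (positions 2,4,...): 4 0 7 3 1 0 3 → sum 18
  kept (positions 1,3,...): 3 2 0 8 2 4 2 9 → sum 30
Total = 48.
48 mod 10 = 8, so the number is invalid.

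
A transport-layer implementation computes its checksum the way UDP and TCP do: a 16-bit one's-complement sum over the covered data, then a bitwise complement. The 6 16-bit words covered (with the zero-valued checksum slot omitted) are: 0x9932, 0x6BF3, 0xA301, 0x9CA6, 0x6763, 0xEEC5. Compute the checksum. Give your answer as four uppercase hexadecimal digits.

6508

One's-complement addition (fold any carry out of bit 15 back into bit 0):
  0x9932 + 0x6BF3 = 0x10525 → wrap carry → 0x0526
  0x0526 + 0xA301 = 0x0A827
  0xA827 + 0x9CA6 = 0x144CD → wrap carry → 0x44CE
  0x44CE + 0x6763 = 0x0AC31
  0xAC31 + 0xEEC5 = 0x19AF6 → wrap carry → 0x9AF7
One's-complement sum = 0x9AF7.
Checksum = ~0x9AF7 & 0xFFFF = 0x6508.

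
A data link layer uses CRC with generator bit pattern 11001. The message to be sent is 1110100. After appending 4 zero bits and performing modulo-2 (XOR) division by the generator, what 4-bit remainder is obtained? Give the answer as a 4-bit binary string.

1110

Append 4 zeros: 11101000000. Divide by 11001 (XOR where the leading bit is 1):
  pos 0: 11101 XOR 11001 = 00100
  pos 2: 10000 XOR 11001 = 01001
  pos 3: 10010 XOR 11001 = 01011
  pos 4: 10110 XOR 11001 = 01111
  pos 5: 11110 XOR 11001 = 00111
Remainder (last 4 bits) = 1110. This is the CRC / FCS.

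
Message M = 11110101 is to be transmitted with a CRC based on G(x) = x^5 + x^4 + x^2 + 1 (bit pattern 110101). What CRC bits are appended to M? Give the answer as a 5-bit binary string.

Append 5 zeros: 1111010100000. Divide by 110101 (XOR where the leading bit is 1):
  pos 0: 111101 XOR 110101 = 001000
  pos 2: 100001 XOR 110101 = 010100
  pos 3: 101000 XOR 110101 = 011101
  pos 4: 111010 XOR 110101 = 001111
  pos 6: 111100 XOR 110101 = 001001
Remainder (last 5 bits) = 10010. This is the CRC / FCS.

10010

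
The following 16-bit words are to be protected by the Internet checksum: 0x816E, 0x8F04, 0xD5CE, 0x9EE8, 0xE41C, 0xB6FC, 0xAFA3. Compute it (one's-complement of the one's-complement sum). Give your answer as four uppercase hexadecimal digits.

3018

One's-complement addition (fold any carry out of bit 15 back into bit 0):
  0x816E + 0x8F04 = 0x11072 → wrap carry → 0x1073
  0x1073 + 0xD5CE = 0x0E641
  0xE641 + 0x9EE8 = 0x18529 → wrap carry → 0x852A
  0x852A + 0xE41C = 0x16946 → wrap carry → 0x6947
  0x6947 + 0xB6FC = 0x12043 → wrap carry → 0x2044
  0x2044 + 0xAFA3 = 0x0CFE7
One's-complement sum = 0xCFE7.
Checksum = ~0xCFE7 & 0xFFFF = 0x3018.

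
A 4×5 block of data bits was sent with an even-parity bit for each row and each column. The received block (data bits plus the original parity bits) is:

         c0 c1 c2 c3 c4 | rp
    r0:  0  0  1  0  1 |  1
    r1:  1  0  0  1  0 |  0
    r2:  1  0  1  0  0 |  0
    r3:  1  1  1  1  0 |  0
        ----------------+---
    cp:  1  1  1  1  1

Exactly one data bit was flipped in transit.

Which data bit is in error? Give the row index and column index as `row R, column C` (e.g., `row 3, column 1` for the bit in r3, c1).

Recompute each row's even parity and compare to rp:
  r0: data parity 0, sent rp 1 → mismatch
  r1: data parity 0, sent rp 0 → ok
  r2: data parity 0, sent rp 0 → ok
  r3: data parity 0, sent rp 0 → ok
Recompute each column's even parity and compare to cp:
  c0: data parity 1, sent cp 1 → ok
  c1: data parity 1, sent cp 1 → ok
  c2: data parity 1, sent cp 1 → ok
  c3: data parity 0, sent cp 1 → mismatch
  c4: data parity 1, sent cp 1 → ok
Exactly one row (r0) and one column (c3) fail → the flipped bit is at their intersection.

row 0, column 3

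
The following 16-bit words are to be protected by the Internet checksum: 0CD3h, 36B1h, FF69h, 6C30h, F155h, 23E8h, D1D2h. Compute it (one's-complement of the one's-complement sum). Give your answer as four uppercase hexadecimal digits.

One's-complement addition (fold any carry out of bit 15 back into bit 0):
  0x0CD3 + 0x36B1 = 0x04384
  0x4384 + 0xFF69 = 0x142ED → wrap carry → 0x42EE
  0x42EE + 0x6C30 = 0x0AF1E
  0xAF1E + 0xF155 = 0x1A073 → wrap carry → 0xA074
  0xA074 + 0x23E8 = 0x0C45C
  0xC45C + 0xD1D2 = 0x1962E → wrap carry → 0x962F
One's-complement sum = 0x962F.
Checksum = ~0x962F & 0xFFFF = 0x69D0.

69D0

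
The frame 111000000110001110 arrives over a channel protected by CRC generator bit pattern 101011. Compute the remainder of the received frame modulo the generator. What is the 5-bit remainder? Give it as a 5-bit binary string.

Modulo-2 division of 111000000110001110 by 101011:
  pos 0: 111000 XOR 101011 = 010011
  pos 1: 100110 XOR 101011 = 001101
  pos 3: 110100 XOR 101011 = 011111
  pos 4: 111111 XOR 101011 = 010100
  pos 5: 101001 XOR 101011 = 000010
  pos 9: 100001 XOR 101011 = 001010
  pos 11: 101011 XOR 101011 = 000000
Remainder = 00000 (zero — the frame passes the CRC check).

00000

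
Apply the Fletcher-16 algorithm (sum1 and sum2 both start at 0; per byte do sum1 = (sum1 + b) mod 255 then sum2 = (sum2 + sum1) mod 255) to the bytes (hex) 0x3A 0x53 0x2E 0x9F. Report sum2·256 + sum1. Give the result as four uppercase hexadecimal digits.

Running sums (mod 255):
  after byte 0 (0x3A): sum1=58, sum2=58
  after byte 1 (0x53): sum1=141, sum2=199
  after byte 2 (0x2E): sum1=187, sum2=131
  after byte 3 (0x9F): sum1=91, sum2=222
Checksum = sum2·256 + sum1 = 222·256 + 91 = 56923 = 0xDE5B.

DE5B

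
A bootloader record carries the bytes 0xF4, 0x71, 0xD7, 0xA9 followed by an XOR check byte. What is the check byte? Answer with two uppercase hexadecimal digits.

XOR the bytes together:
  start with 0xF4
  0xF4 ⊕ 0x71 = 0x85
  0x85 ⊕ 0xD7 = 0x52
  0x52 ⊕ 0xA9 = 0xFB

FB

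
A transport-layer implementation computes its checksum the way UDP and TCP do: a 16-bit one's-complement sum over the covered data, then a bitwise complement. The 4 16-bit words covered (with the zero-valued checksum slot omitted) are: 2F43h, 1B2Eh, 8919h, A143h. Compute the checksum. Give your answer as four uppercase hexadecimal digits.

8B31

One's-complement addition (fold any carry out of bit 15 back into bit 0):
  0x2F43 + 0x1B2E = 0x04A71
  0x4A71 + 0x8919 = 0x0D38A
  0xD38A + 0xA143 = 0x174CD → wrap carry → 0x74CE
One's-complement sum = 0x74CE.
Checksum = ~0x74CE & 0xFFFF = 0x8B31.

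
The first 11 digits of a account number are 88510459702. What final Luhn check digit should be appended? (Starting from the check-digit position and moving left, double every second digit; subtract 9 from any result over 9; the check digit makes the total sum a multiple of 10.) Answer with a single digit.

Partial digits right→left: 2 0 7 9 5 4 0 1 5 8 8
Double every second digit counting from the check-digit position (so the 1st, 3rd, 5th, ... of the partial from the right).
  doubled (with −9 where >9): 4 5 1 0 1 7 → sum 18
  kept as-is: 0 9 4 1 8 → sum 22
Total = 18 + 22 = 40.
Check digit = (10 − (40 mod 10)) mod 10 = 0.

0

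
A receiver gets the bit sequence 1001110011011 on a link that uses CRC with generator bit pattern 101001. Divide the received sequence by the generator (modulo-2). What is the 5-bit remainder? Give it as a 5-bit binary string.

01111

Modulo-2 division of 1001110011011 by 101001:
  pos 0: 100111 XOR 101001 = 001110
  pos 2: 111000 XOR 101001 = 010001
  pos 3: 100011 XOR 101001 = 001010
  pos 5: 101010 XOR 101001 = 000011
Remainder = 01111 (nonzero — an error is detected).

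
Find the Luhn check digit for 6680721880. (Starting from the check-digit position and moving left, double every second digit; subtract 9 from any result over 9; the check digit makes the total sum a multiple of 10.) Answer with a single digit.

6

Partial digits right→left: 0 8 8 1 2 7 0 8 6 6
Double every second digit counting from the check-digit position (so the 1st, 3rd, 5th, ... of the partial from the right).
  doubled (with −9 where >9): 0 7 4 0 3 → sum 14
  kept as-is: 8 1 7 8 6 → sum 30
Total = 14 + 30 = 44.
Check digit = (10 − (44 mod 10)) mod 10 = 6.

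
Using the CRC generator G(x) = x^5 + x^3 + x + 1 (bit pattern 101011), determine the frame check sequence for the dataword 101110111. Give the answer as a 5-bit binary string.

Append 5 zeros: 10111011100000. Divide by 101011 (XOR where the leading bit is 1):
  pos 0: 101110 XOR 101011 = 000101
  pos 3: 101111 XOR 101011 = 000100
  pos 6: 100000 XOR 101011 = 001011
  pos 8: 101100 XOR 101011 = 000111
Remainder (last 5 bits) = 00111. This is the CRC / FCS.

00111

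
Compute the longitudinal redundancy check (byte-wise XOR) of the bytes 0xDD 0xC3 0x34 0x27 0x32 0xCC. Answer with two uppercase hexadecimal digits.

F3

XOR the bytes together:
  start with 0xDD
  0xDD ⊕ 0xC3 = 0x1E
  0x1E ⊕ 0x34 = 0x2A
  0x2A ⊕ 0x27 = 0x0D
  0x0D ⊕ 0x32 = 0x3F
  0x3F ⊕ 0xCC = 0xF3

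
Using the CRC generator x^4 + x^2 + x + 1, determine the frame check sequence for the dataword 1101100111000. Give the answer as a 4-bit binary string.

Append 4 zeros: 11011001110000000. Divide by 10111 (XOR where the leading bit is 1):
  pos 0: 11011 XOR 10111 = 01100
  pos 1: 11000 XOR 10111 = 01111
  pos 2: 11110 XOR 10111 = 01001
  pos 3: 10011 XOR 10111 = 00100
  pos 5: 10011 XOR 10111 = 00100
  pos 7: 10000 XOR 10111 = 00111
  pos 9: 11100 XOR 10111 = 01011
  pos 10: 10110 XOR 10111 = 00001
Remainder (last 4 bits) = 0100. This is the CRC / FCS.

0100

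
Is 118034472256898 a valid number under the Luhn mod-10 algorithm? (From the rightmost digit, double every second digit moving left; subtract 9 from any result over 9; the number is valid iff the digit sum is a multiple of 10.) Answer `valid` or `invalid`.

From the right, keep odd positions and double even positions (subtract 9 from any doubled value over 9):
  doubled (positions 2,4,...): 9 3 4 5 8 0 2 → sum 31
  kept (positions 1,3,...): 8 8 5 2 4 3 8 1 → sum 39
Total = 70.
70 mod 10 = 0, so the number is valid.

valid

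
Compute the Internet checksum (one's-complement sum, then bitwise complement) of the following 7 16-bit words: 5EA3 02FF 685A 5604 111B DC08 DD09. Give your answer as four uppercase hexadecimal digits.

One's-complement addition (fold any carry out of bit 15 back into bit 0):
  0x5EA3 + 0x02FF = 0x061A2
  0x61A2 + 0x685A = 0x0C9FC
  0xC9FC + 0x5604 = 0x12000 → wrap carry → 0x2001
  0x2001 + 0x111B = 0x0311C
  0x311C + 0xDC08 = 0x10D24 → wrap carry → 0x0D25
  0x0D25 + 0xDD09 = 0x0EA2E
One's-complement sum = 0xEA2E.
Checksum = ~0xEA2E & 0xFFFF = 0x15D1.

15D1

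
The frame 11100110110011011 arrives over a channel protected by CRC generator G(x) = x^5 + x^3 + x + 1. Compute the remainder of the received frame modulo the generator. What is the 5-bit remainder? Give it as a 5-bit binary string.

11010

Modulo-2 division of 11100110110011011 by 101011:
  pos 0: 111001 XOR 101011 = 010010
  pos 1: 100101 XOR 101011 = 001110
  pos 3: 111001 XOR 101011 = 010010
  pos 4: 100101 XOR 101011 = 001110
  pos 6: 111000 XOR 101011 = 010011
  pos 7: 100111 XOR 101011 = 001100
  pos 9: 110010 XOR 101011 = 011001
  pos 10: 110011 XOR 101011 = 011000
  pos 11: 110001 XOR 101011 = 011010
Remainder = 11010 (nonzero — an error is detected).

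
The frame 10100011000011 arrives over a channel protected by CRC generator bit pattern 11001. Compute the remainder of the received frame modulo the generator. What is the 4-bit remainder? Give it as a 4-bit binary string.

0000

Modulo-2 division of 10100011000011 by 11001:
  pos 0: 10100 XOR 11001 = 01101
  pos 1: 11010 XOR 11001 = 00011
  pos 4: 11110 XOR 11001 = 00111
  pos 6: 11100 XOR 11001 = 00101
  pos 8: 10101 XOR 11001 = 01100
  pos 9: 11001 XOR 11001 = 00000
Remainder = 0000 (zero — the frame passes the CRC check).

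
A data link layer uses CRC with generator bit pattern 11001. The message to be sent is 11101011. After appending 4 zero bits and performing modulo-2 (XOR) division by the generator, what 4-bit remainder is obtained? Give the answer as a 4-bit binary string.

Append 4 zeros: 111010110000. Divide by 11001 (XOR where the leading bit is 1):
  pos 0: 11101 XOR 11001 = 00100
  pos 2: 10001 XOR 11001 = 01000
  pos 3: 10001 XOR 11001 = 01000
  pos 4: 10000 XOR 11001 = 01001
  pos 5: 10010 XOR 11001 = 01011
  pos 6: 10110 XOR 11001 = 01111
  pos 7: 11110 XOR 11001 = 00111
Remainder (last 4 bits) = 0111. This is the CRC / FCS.

0111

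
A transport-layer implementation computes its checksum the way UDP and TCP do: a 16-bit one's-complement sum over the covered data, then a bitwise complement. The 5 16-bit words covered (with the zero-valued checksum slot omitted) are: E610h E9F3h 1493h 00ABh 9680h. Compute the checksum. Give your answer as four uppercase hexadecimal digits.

843C

One's-complement addition (fold any carry out of bit 15 back into bit 0):
  0xE610 + 0xE9F3 = 0x1D003 → wrap carry → 0xD004
  0xD004 + 0x1493 = 0x0E497
  0xE497 + 0x00AB = 0x0E542
  0xE542 + 0x9680 = 0x17BC2 → wrap carry → 0x7BC3
One's-complement sum = 0x7BC3.
Checksum = ~0x7BC3 & 0xFFFF = 0x843C.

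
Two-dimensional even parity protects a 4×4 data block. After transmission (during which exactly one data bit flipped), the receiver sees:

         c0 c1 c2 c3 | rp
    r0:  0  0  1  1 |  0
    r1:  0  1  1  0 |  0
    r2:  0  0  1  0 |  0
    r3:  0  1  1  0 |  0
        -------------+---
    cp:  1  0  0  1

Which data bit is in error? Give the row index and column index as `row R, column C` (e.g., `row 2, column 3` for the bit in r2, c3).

row 2, column 0

Recompute each row's even parity and compare to rp:
  r0: data parity 0, sent rp 0 → ok
  r1: data parity 0, sent rp 0 → ok
  r2: data parity 1, sent rp 0 → mismatch
  r3: data parity 0, sent rp 0 → ok
Recompute each column's even parity and compare to cp:
  c0: data parity 0, sent cp 1 → mismatch
  c1: data parity 0, sent cp 0 → ok
  c2: data parity 0, sent cp 0 → ok
  c3: data parity 1, sent cp 1 → ok
Exactly one row (r2) and one column (c0) fail → the flipped bit is at their intersection.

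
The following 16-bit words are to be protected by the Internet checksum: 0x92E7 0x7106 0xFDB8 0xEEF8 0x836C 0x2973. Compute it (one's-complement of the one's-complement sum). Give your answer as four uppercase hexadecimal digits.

One's-complement addition (fold any carry out of bit 15 back into bit 0):
  0x92E7 + 0x7106 = 0x103ED → wrap carry → 0x03EE
  0x03EE + 0xFDB8 = 0x101A6 → wrap carry → 0x01A7
  0x01A7 + 0xEEF8 = 0x0F09F
  0xF09F + 0x836C = 0x1740B → wrap carry → 0x740C
  0x740C + 0x2973 = 0x09D7F
One's-complement sum = 0x9D7F.
Checksum = ~0x9D7F & 0xFFFF = 0x6280.

6280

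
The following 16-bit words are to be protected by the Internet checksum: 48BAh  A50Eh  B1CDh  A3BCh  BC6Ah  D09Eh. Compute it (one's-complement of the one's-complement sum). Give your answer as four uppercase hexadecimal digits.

2FA3

One's-complement addition (fold any carry out of bit 15 back into bit 0):
  0x48BA + 0xA50E = 0x0EDC8
  0xEDC8 + 0xB1CD = 0x19F95 → wrap carry → 0x9F96
  0x9F96 + 0xA3BC = 0x14352 → wrap carry → 0x4353
  0x4353 + 0xBC6A = 0x0FFBD
  0xFFBD + 0xD09E = 0x1D05B → wrap carry → 0xD05C
One's-complement sum = 0xD05C.
Checksum = ~0xD05C & 0xFFFF = 0x2FA3.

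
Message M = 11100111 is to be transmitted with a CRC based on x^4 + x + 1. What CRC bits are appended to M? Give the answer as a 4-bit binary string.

Append 4 zeros: 111001110000. Divide by 10011 (XOR where the leading bit is 1):
  pos 0: 11100 XOR 10011 = 01111
  pos 1: 11111 XOR 10011 = 01100
  pos 2: 11001 XOR 10011 = 01010
  pos 3: 10101 XOR 10011 = 00110
  pos 5: 11000 XOR 10011 = 01011
  pos 6: 10110 XOR 10011 = 00101
Remainder (last 4 bits) = 1010. This is the CRC / FCS.

1010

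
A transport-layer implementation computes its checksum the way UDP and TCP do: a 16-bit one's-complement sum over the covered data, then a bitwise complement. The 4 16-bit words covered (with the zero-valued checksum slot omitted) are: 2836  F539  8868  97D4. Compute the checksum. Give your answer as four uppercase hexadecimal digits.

C252

One's-complement addition (fold any carry out of bit 15 back into bit 0):
  0x2836 + 0xF539 = 0x11D6F → wrap carry → 0x1D70
  0x1D70 + 0x8868 = 0x0A5D8
  0xA5D8 + 0x97D4 = 0x13DAC → wrap carry → 0x3DAD
One's-complement sum = 0x3DAD.
Checksum = ~0x3DAD & 0xFFFF = 0xC252.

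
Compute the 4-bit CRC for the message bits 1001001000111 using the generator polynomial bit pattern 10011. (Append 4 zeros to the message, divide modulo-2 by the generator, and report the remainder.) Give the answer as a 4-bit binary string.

0001

Append 4 zeros: 10010010001110000. Divide by 10011 (XOR where the leading bit is 1):
  pos 0: 10010 XOR 10011 = 00001
  pos 4: 10100 XOR 10011 = 00111
  pos 6: 11101 XOR 10011 = 01110
  pos 7: 11101 XOR 10011 = 01110
  pos 8: 11101 XOR 10011 = 01110
  pos 9: 11100 XOR 10011 = 01111
  pos 10: 11110 XOR 10011 = 01101
  pos 11: 11010 XOR 10011 = 01001
  pos 12: 10010 XOR 10011 = 00001
Remainder (last 4 bits) = 0001. This is the CRC / FCS.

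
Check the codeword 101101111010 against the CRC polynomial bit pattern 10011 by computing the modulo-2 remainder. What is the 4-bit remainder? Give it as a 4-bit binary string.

0010

Modulo-2 division of 101101111010 by 10011:
  pos 0: 10110 XOR 10011 = 00101
  pos 2: 10111 XOR 10011 = 00100
  pos 4: 10011 XOR 10011 = 00000
Remainder = 0010 (nonzero — an error is detected).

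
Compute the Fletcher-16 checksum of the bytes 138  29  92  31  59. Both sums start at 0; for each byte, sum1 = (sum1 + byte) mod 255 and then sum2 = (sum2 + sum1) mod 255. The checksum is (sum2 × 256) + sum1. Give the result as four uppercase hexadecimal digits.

B75E

Running sums (mod 255):
  after byte 0 (138): sum1=138, sum2=138
  after byte 1 (29): sum1=167, sum2=50
  after byte 2 (92): sum1=4, sum2=54
  after byte 3 (31): sum1=35, sum2=89
  after byte 4 (59): sum1=94, sum2=183
Checksum = sum2·256 + sum1 = 183·256 + 94 = 46942 = 0xB75E.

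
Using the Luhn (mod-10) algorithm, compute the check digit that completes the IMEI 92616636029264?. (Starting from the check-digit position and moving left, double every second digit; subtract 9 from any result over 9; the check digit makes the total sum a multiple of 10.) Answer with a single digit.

Partial digits right→left: 4 6 2 9 2 0 6 3 6 6 1 6 2 9
Double every second digit counting from the check-digit position (so the 1st, 3rd, 5th, ... of the partial from the right).
  doubled (with −9 where >9): 8 4 4 3 3 2 4 → sum 28
  kept as-is: 6 9 0 3 6 6 9 → sum 39
Total = 28 + 39 = 67.
Check digit = (10 − (67 mod 10)) mod 10 = 3.

3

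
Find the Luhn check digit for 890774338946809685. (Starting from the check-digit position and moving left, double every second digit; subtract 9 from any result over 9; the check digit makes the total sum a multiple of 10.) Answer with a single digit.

1

Partial digits right→left: 5 8 6 9 0 8 6 4 9 8 3 3 4 7 7 0 9 8
Double every second digit counting from the check-digit position (so the 1st, 3rd, 5th, ... of the partial from the right).
  doubled (with −9 where >9): 1 3 0 3 9 6 8 5 9 → sum 44
  kept as-is: 8 9 8 4 8 3 7 0 8 → sum 55
Total = 44 + 55 = 99.
Check digit = (10 − (99 mod 10)) mod 10 = 1.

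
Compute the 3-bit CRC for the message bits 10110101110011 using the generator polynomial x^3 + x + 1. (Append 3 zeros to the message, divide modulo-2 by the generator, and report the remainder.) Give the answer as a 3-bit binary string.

Append 3 zeros: 10110101110011000. Divide by 1011 (XOR where the leading bit is 1):
  pos 0: 1011 XOR 1011 = 0000
  pos 5: 1011 XOR 1011 = 0000
  pos 9: 1001 XOR 1011 = 0010
  pos 11: 1010 XOR 1011 = 0001
Remainder (last 3 bits) = 100. This is the CRC / FCS.

100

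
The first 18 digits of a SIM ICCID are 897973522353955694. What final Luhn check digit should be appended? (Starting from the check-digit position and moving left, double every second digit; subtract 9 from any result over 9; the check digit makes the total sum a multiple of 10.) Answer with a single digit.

1

Partial digits right→left: 4 9 6 5 5 9 3 5 3 2 2 5 3 7 9 7 9 8
Double every second digit counting from the check-digit position (so the 1st, 3rd, 5th, ... of the partial from the right).
  doubled (with −9 where >9): 8 3 1 6 6 4 6 9 9 → sum 52
  kept as-is: 9 5 9 5 2 5 7 7 8 → sum 57
Total = 52 + 57 = 109.
Check digit = (10 − (109 mod 10)) mod 10 = 1.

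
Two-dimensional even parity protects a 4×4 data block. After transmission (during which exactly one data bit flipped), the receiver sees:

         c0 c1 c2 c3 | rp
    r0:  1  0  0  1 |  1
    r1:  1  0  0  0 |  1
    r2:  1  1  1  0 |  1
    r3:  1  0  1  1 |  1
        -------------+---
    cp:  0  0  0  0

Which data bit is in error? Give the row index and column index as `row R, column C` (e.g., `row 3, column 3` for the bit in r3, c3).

Recompute each row's even parity and compare to rp:
  r0: data parity 0, sent rp 1 → mismatch
  r1: data parity 1, sent rp 1 → ok
  r2: data parity 1, sent rp 1 → ok
  r3: data parity 1, sent rp 1 → ok
Recompute each column's even parity and compare to cp:
  c0: data parity 0, sent cp 0 → ok
  c1: data parity 1, sent cp 0 → mismatch
  c2: data parity 0, sent cp 0 → ok
  c3: data parity 0, sent cp 0 → ok
Exactly one row (r0) and one column (c1) fail → the flipped bit is at their intersection.

row 0, column 1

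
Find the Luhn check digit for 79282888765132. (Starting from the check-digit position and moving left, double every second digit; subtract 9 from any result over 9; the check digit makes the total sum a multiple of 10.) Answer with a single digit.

Partial digits right→left: 2 3 1 5 6 7 8 8 8 2 8 2 9 7
Double every second digit counting from the check-digit position (so the 1st, 3rd, 5th, ... of the partial from the right).
  doubled (with −9 where >9): 4 2 3 7 7 7 9 → sum 39
  kept as-is: 3 5 7 8 2 2 7 → sum 34
Total = 39 + 34 = 73.
Check digit = (10 − (73 mod 10)) mod 10 = 7.

7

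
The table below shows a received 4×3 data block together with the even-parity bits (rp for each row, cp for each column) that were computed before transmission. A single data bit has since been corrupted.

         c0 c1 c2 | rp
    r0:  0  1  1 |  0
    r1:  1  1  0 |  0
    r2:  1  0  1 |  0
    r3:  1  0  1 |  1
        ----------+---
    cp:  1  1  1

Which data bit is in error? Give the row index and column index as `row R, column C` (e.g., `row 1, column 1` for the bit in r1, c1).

Recompute each row's even parity and compare to rp:
  r0: data parity 0, sent rp 0 → ok
  r1: data parity 0, sent rp 0 → ok
  r2: data parity 0, sent rp 0 → ok
  r3: data parity 0, sent rp 1 → mismatch
Recompute each column's even parity and compare to cp:
  c0: data parity 1, sent cp 1 → ok
  c1: data parity 0, sent cp 1 → mismatch
  c2: data parity 1, sent cp 1 → ok
Exactly one row (r3) and one column (c1) fail → the flipped bit is at their intersection.

row 3, column 1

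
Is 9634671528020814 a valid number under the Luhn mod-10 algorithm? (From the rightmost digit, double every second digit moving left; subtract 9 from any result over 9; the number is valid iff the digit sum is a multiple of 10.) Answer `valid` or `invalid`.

From the right, keep odd positions and double even positions (subtract 9 from any doubled value over 9):
  doubled (positions 2,4,...): 2 0 0 4 2 3 6 9 → sum 26
  kept (positions 1,3,...): 4 8 2 8 5 7 4 6 → sum 44
Total = 70.
70 mod 10 = 0, so the number is valid.

valid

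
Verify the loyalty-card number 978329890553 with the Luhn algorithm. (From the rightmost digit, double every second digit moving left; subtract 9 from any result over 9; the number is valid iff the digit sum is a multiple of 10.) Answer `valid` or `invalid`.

invalid

From the right, keep odd positions and double even positions (subtract 9 from any doubled value over 9):
  doubled (positions 2,4,...): 1 0 7 4 7 9 → sum 28
  kept (positions 1,3,...): 3 5 9 9 3 7 → sum 36
Total = 64.
64 mod 10 = 4, so the number is invalid.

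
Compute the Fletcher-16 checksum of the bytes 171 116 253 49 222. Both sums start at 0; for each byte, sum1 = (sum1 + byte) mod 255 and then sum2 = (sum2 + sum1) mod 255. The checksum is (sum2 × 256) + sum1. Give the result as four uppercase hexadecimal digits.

Running sums (mod 255):
  after byte 0 (171): sum1=171, sum2=171
  after byte 1 (116): sum1=32, sum2=203
  after byte 2 (253): sum1=30, sum2=233
  after byte 3 (49): sum1=79, sum2=57
  after byte 4 (222): sum1=46, sum2=103
Checksum = sum2·256 + sum1 = 103·256 + 46 = 26414 = 0x672E.

672E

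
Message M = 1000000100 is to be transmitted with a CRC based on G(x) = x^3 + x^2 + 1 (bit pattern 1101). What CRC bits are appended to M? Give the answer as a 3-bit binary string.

Append 3 zeros: 1000000100000. Divide by 1101 (XOR where the leading bit is 1):
  pos 0: 1000 XOR 1101 = 0101
  pos 1: 1010 XOR 1101 = 0111
  pos 2: 1110 XOR 1101 = 0011
  pos 4: 1101 XOR 1101 = 0000
Remainder (last 3 bits) = 000. This is the CRC / FCS.

000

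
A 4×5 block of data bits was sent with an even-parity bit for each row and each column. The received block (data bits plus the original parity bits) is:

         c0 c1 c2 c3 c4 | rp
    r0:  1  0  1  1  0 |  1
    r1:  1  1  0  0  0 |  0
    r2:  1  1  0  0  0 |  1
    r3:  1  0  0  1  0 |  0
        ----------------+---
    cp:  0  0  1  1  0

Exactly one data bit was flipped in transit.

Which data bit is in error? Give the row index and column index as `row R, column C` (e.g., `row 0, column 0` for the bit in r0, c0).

row 2, column 3

Recompute each row's even parity and compare to rp:
  r0: data parity 1, sent rp 1 → ok
  r1: data parity 0, sent rp 0 → ok
  r2: data parity 0, sent rp 1 → mismatch
  r3: data parity 0, sent rp 0 → ok
Recompute each column's even parity and compare to cp:
  c0: data parity 0, sent cp 0 → ok
  c1: data parity 0, sent cp 0 → ok
  c2: data parity 1, sent cp 1 → ok
  c3: data parity 0, sent cp 1 → mismatch
  c4: data parity 0, sent cp 0 → ok
Exactly one row (r2) and one column (c3) fail → the flipped bit is at their intersection.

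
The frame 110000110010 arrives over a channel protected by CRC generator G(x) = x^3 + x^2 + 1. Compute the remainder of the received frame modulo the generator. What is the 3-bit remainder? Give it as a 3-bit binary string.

100

Modulo-2 division of 110000110010 by 1101:
  pos 0: 1100 XOR 1101 = 0001
  pos 3: 1001 XOR 1101 = 0100
  pos 4: 1001 XOR 1101 = 0100
  pos 5: 1000 XOR 1101 = 0101
  pos 6: 1010 XOR 1101 = 0111
  pos 7: 1111 XOR 1101 = 0010
Remainder = 100 (nonzero — an error is detected).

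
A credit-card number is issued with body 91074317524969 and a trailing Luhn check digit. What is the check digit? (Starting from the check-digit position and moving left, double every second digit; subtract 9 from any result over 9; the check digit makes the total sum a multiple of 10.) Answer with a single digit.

1

Partial digits right→left: 9 6 9 4 2 5 7 1 3 4 7 0 1 9
Double every second digit counting from the check-digit position (so the 1st, 3rd, 5th, ... of the partial from the right).
  doubled (with −9 where >9): 9 9 4 5 6 5 2 → sum 40
  kept as-is: 6 4 5 1 4 0 9 → sum 29
Total = 40 + 29 = 69.
Check digit = (10 − (69 mod 10)) mod 10 = 1.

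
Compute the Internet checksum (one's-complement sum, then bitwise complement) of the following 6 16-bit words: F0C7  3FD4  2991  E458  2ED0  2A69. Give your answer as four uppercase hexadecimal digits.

6840

One's-complement addition (fold any carry out of bit 15 back into bit 0):
  0xF0C7 + 0x3FD4 = 0x1309B → wrap carry → 0x309C
  0x309C + 0x2991 = 0x05A2D
  0x5A2D + 0xE458 = 0x13E85 → wrap carry → 0x3E86
  0x3E86 + 0x2ED0 = 0x06D56
  0x6D56 + 0x2A69 = 0x097BF
One's-complement sum = 0x97BF.
Checksum = ~0x97BF & 0xFFFF = 0x6840.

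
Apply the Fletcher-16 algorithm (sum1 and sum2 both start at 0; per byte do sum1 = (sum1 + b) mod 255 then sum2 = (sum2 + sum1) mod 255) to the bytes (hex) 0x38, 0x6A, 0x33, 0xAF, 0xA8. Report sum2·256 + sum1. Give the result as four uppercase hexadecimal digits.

Running sums (mod 255):
  after byte 0 (0x38): sum1=56, sum2=56
  after byte 1 (0x6A): sum1=162, sum2=218
  after byte 2 (0x33): sum1=213, sum2=176
  after byte 3 (0xAF): sum1=133, sum2=54
  after byte 4 (0xA8): sum1=46, sum2=100
Checksum = sum2·256 + sum1 = 100·256 + 46 = 25646 = 0x642E.

642E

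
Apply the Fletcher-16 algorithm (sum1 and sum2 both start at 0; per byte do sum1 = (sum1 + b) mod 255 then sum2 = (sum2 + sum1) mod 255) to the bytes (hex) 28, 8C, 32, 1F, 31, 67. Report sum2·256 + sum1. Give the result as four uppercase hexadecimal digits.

Running sums (mod 255):
  after byte 0 (28): sum1=40, sum2=40
  after byte 1 (8C): sum1=180, sum2=220
  after byte 2 (32): sum1=230, sum2=195
  after byte 3 (1F): sum1=6, sum2=201
  after byte 4 (31): sum1=55, sum2=1
  after byte 5 (67): sum1=158, sum2=159
Checksum = sum2·256 + sum1 = 159·256 + 158 = 40862 = 0x9F9E.

9F9E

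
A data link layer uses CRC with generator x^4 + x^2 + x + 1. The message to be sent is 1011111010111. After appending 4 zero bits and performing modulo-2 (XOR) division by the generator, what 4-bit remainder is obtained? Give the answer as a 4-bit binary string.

Append 4 zeros: 10111110101110000. Divide by 10111 (XOR where the leading bit is 1):
  pos 0: 10111 XOR 10111 = 00000
  pos 5: 11010 XOR 10111 = 01101
  pos 6: 11011 XOR 10111 = 01100
  pos 7: 11001 XOR 10111 = 01110
  pos 8: 11101 XOR 10111 = 01010
  pos 9: 10100 XOR 10111 = 00011
  pos 12: 11000 XOR 10111 = 01111
Remainder (last 4 bits) = 1111. This is the CRC / FCS.

1111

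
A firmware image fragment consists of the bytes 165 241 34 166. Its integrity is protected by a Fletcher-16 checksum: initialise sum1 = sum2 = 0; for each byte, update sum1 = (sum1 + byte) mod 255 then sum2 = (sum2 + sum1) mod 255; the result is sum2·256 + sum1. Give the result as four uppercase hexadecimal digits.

Running sums (mod 255):
  after byte 0 (165): sum1=165, sum2=165
  after byte 1 (241): sum1=151, sum2=61
  after byte 2 (34): sum1=185, sum2=246
  after byte 3 (166): sum1=96, sum2=87
Checksum = sum2·256 + sum1 = 87·256 + 96 = 22368 = 0x5760.

5760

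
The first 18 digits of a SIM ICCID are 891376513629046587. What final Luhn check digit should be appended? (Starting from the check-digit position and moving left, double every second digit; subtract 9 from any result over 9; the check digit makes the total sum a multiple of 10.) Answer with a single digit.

4

Partial digits right→left: 7 8 5 6 4 0 9 2 6 3 1 5 6 7 3 1 9 8
Double every second digit counting from the check-digit position (so the 1st, 3rd, 5th, ... of the partial from the right).
  doubled (with −9 where >9): 5 1 8 9 3 2 3 6 9 → sum 46
  kept as-is: 8 6 0 2 3 5 7 1 8 → sum 40
Total = 46 + 40 = 86.
Check digit = (10 − (86 mod 10)) mod 10 = 4.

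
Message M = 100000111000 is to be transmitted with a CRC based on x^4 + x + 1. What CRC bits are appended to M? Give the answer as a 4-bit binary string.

Append 4 zeros: 1000001110000000. Divide by 10011 (XOR where the leading bit is 1):
  pos 0: 10000 XOR 10011 = 00011
  pos 3: 11011 XOR 10011 = 01000
  pos 4: 10001 XOR 10011 = 00010
  pos 7: 10000 XOR 10011 = 00011
  pos 10: 11000 XOR 10011 = 01011
  pos 11: 10110 XOR 10011 = 00101
Remainder (last 4 bits) = 0101. This is the CRC / FCS.

0101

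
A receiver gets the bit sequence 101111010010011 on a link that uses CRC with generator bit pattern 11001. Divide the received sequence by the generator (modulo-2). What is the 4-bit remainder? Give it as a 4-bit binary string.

Modulo-2 division of 101111010010011 by 11001:
  pos 0: 10111 XOR 11001 = 01110
  pos 1: 11101 XOR 11001 = 00100
  pos 3: 10001 XOR 11001 = 01000
  pos 4: 10000 XOR 11001 = 01001
  pos 5: 10010 XOR 11001 = 01011
  pos 6: 10111 XOR 11001 = 01110
  pos 7: 11100 XOR 11001 = 00101
  pos 9: 10101 XOR 11001 = 01100
  pos 10: 11001 XOR 11001 = 00000
Remainder = 0000 (zero — the frame passes the CRC check).

0000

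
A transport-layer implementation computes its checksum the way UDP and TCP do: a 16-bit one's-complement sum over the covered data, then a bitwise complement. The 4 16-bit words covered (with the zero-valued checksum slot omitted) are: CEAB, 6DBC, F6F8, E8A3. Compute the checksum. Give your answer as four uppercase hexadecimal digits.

One's-complement addition (fold any carry out of bit 15 back into bit 0):
  0xCEAB + 0x6DBC = 0x13C67 → wrap carry → 0x3C68
  0x3C68 + 0xF6F8 = 0x13360 → wrap carry → 0x3361
  0x3361 + 0xE8A3 = 0x11C04 → wrap carry → 0x1C05
One's-complement sum = 0x1C05.
Checksum = ~0x1C05 & 0xFFFF = 0xE3FA.

E3FA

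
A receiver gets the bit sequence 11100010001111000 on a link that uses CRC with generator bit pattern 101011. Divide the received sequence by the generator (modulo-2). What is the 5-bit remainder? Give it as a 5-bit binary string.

Modulo-2 division of 11100010001111000 by 101011:
  pos 0: 111000 XOR 101011 = 010011
  pos 1: 100111 XOR 101011 = 001100
  pos 3: 110000 XOR 101011 = 011011
  pos 4: 110110 XOR 101011 = 011101
  pos 5: 111011 XOR 101011 = 010000
  pos 6: 100001 XOR 101011 = 001010
  pos 8: 101011 XOR 101011 = 000000
Remainder = 00000 (zero — the frame passes the CRC check).

00000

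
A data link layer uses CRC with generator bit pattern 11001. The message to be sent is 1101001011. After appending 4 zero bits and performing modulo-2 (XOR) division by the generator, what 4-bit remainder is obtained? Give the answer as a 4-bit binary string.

1010

Append 4 zeros: 11010010110000. Divide by 11001 (XOR where the leading bit is 1):
  pos 0: 11010 XOR 11001 = 00011
  pos 3: 11010 XOR 11001 = 00011
  pos 6: 11110 XOR 11001 = 00111
  pos 8: 11100 XOR 11001 = 00101
Remainder (last 4 bits) = 1010. This is the CRC / FCS.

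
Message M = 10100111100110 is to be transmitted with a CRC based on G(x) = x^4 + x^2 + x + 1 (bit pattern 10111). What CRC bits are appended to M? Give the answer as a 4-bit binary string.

1010

Append 4 zeros: 101001111001100000. Divide by 10111 (XOR where the leading bit is 1):
  pos 0: 10100 XOR 10111 = 00011
  pos 3: 11111 XOR 10111 = 01000
  pos 4: 10001 XOR 10111 = 00110
  pos 6: 11000 XOR 10111 = 01111
  pos 7: 11111 XOR 10111 = 01000
  pos 8: 10001 XOR 10111 = 00110
  pos 10: 11000 XOR 10111 = 01111
  pos 11: 11110 XOR 10111 = 01001
  pos 12: 10010 XOR 10111 = 00101
Remainder (last 4 bits) = 1010. This is the CRC / FCS.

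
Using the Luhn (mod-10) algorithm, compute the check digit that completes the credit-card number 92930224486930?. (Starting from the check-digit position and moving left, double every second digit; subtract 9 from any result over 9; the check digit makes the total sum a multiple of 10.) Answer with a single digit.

9

Partial digits right→left: 0 3 9 6 8 4 4 2 2 0 3 9 2 9
Double every second digit counting from the check-digit position (so the 1st, 3rd, 5th, ... of the partial from the right).
  doubled (with −9 where >9): 0 9 7 8 4 6 4 → sum 38
  kept as-is: 3 6 4 2 0 9 9 → sum 33
Total = 38 + 33 = 71.
Check digit = (10 − (71 mod 10)) mod 10 = 9.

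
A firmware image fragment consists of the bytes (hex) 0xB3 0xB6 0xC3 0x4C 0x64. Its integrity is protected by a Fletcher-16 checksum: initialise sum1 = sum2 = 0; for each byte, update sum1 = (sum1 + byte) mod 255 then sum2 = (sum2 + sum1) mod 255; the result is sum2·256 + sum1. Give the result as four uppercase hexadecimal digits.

A5DE

Running sums (mod 255):
  after byte 0 (0xB3): sum1=179, sum2=179
  after byte 1 (0xB6): sum1=106, sum2=30
  after byte 2 (0xC3): sum1=46, sum2=76
  after byte 3 (0x4C): sum1=122, sum2=198
  after byte 4 (0x64): sum1=222, sum2=165
Checksum = sum2·256 + sum1 = 165·256 + 222 = 42462 = 0xA5DE.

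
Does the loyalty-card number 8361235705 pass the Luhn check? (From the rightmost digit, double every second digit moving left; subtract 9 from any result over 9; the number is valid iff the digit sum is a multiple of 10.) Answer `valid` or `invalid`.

invalid

From the right, keep odd positions and double even positions (subtract 9 from any doubled value over 9):
  doubled (positions 2,4,...): 0 1 4 3 7 → sum 15
  kept (positions 1,3,...): 5 7 3 1 3 → sum 19
Total = 34.
34 mod 10 = 4, so the number is invalid.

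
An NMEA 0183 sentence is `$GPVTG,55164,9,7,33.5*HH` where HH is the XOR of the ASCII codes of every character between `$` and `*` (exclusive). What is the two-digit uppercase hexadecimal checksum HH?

74

XOR the ASCII codes of the payload characters:
  'G' = 0x47 → acc = 0x47
  'P' = 0x50 → acc = 0x17
  'V' = 0x56 → acc = 0x41
  'T' = 0x54 → acc = 0x15
  'G' = 0x47 → acc = 0x52
  ',' = 0x2C → acc = 0x7E
  '5' = 0x35 → acc = 0x4B
  '5' = 0x35 → acc = 0x7E
  '1' = 0x31 → acc = 0x4F
  '6' = 0x36 → acc = 0x79
  '4' = 0x34 → acc = 0x4D
  ',' = 0x2C → acc = 0x61
  '9' = 0x39 → acc = 0x58
  ',' = 0x2C → acc = 0x74
  '7' = 0x37 → acc = 0x43
  ',' = 0x2C → acc = 0x6F
  '3' = 0x33 → acc = 0x5C
  '3' = 0x33 → acc = 0x6F
  '.' = 0x2E → acc = 0x41
  '5' = 0x35 → acc = 0x74
Checksum = 0x74.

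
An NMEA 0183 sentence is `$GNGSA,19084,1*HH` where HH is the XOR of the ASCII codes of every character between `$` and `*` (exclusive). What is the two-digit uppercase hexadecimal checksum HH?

XOR the ASCII codes of the payload characters:
  'G' = 0x47 → acc = 0x47
  'N' = 0x4E → acc = 0x09
  'G' = 0x47 → acc = 0x4E
  'S' = 0x53 → acc = 0x1D
  'A' = 0x41 → acc = 0x5C
  ',' = 0x2C → acc = 0x70
  '1' = 0x31 → acc = 0x41
  '9' = 0x39 → acc = 0x78
  '0' = 0x30 → acc = 0x48
  '8' = 0x38 → acc = 0x70
  '4' = 0x34 → acc = 0x44
  ',' = 0x2C → acc = 0x68
  '1' = 0x31 → acc = 0x59
Checksum = 0x59.

59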